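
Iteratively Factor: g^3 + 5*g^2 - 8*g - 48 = (g + 4)*(g^2 + g - 12) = (g - 3)*(g + 4)*(g + 4)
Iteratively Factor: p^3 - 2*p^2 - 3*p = (p + 1)*(p^2 - 3*p) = p*(p + 1)*(p - 3)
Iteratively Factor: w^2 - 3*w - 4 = (w + 1)*(w - 4)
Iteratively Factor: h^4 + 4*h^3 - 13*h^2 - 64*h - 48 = (h - 4)*(h^3 + 8*h^2 + 19*h + 12) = (h - 4)*(h + 4)*(h^2 + 4*h + 3) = (h - 4)*(h + 1)*(h + 4)*(h + 3)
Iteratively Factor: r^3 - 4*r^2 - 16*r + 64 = (r - 4)*(r^2 - 16) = (r - 4)*(r + 4)*(r - 4)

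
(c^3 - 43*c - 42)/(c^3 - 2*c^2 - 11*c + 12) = (c^3 - 43*c - 42)/(c^3 - 2*c^2 - 11*c + 12)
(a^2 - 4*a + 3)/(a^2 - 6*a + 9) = (a - 1)/(a - 3)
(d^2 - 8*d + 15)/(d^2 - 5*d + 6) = (d - 5)/(d - 2)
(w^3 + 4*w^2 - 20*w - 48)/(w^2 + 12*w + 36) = (w^2 - 2*w - 8)/(w + 6)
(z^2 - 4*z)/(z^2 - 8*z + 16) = z/(z - 4)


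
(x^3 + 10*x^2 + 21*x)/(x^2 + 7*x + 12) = x*(x + 7)/(x + 4)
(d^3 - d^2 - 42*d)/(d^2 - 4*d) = (d^2 - d - 42)/(d - 4)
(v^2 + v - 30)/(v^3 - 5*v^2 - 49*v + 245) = (v + 6)/(v^2 - 49)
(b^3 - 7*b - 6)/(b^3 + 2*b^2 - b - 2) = (b - 3)/(b - 1)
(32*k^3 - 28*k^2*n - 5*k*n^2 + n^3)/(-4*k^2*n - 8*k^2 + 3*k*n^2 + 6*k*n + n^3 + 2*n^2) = (-8*k + n)/(n + 2)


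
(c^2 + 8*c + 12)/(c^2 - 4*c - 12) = (c + 6)/(c - 6)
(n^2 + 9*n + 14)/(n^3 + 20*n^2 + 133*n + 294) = (n + 2)/(n^2 + 13*n + 42)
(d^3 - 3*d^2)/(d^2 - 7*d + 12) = d^2/(d - 4)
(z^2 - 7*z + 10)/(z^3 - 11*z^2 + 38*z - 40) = 1/(z - 4)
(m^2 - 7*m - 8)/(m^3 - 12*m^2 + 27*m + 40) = 1/(m - 5)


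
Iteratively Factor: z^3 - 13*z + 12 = (z - 1)*(z^2 + z - 12) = (z - 1)*(z + 4)*(z - 3)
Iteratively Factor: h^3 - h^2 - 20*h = (h)*(h^2 - h - 20) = h*(h + 4)*(h - 5)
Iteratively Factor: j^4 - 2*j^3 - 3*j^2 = (j)*(j^3 - 2*j^2 - 3*j) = j*(j + 1)*(j^2 - 3*j) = j*(j - 3)*(j + 1)*(j)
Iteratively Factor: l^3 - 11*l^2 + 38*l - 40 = (l - 4)*(l^2 - 7*l + 10) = (l - 5)*(l - 4)*(l - 2)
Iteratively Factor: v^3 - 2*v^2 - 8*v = (v + 2)*(v^2 - 4*v) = (v - 4)*(v + 2)*(v)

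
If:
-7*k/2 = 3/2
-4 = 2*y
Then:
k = -3/7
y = -2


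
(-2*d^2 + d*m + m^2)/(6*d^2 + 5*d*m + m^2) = (-d + m)/(3*d + m)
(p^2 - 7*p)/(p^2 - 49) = p/(p + 7)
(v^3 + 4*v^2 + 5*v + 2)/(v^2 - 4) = (v^2 + 2*v + 1)/(v - 2)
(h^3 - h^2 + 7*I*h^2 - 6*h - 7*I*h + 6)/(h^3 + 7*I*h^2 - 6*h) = (h - 1)/h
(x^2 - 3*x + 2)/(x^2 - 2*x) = (x - 1)/x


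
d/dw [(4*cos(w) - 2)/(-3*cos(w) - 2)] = 14*sin(w)/(3*cos(w) + 2)^2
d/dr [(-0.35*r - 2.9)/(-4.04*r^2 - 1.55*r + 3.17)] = (1.414*r^2 + 0.5425*r - (0.35*r + 2.9)*(8.08*r + 1.55) - 1.1095)/(4.04*r^2 + 1.55*r - 3.17)^2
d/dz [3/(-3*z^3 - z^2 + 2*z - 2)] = 3*(9*z^2 + 2*z - 2)/(3*z^3 + z^2 - 2*z + 2)^2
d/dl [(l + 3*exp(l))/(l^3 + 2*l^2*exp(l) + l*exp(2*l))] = (l^2*exp(l) - 2*l^2 - 3*l*exp(2*l) - 9*l*exp(l) - 3*exp(2*l))/(l^2*(l^3 + 3*l^2*exp(l) + 3*l*exp(2*l) + exp(3*l)))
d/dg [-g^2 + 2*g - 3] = 2 - 2*g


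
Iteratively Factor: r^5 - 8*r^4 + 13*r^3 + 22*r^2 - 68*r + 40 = (r - 1)*(r^4 - 7*r^3 + 6*r^2 + 28*r - 40) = (r - 2)*(r - 1)*(r^3 - 5*r^2 - 4*r + 20) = (r - 2)*(r - 1)*(r + 2)*(r^2 - 7*r + 10) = (r - 5)*(r - 2)*(r - 1)*(r + 2)*(r - 2)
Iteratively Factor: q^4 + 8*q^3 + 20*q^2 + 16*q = (q + 4)*(q^3 + 4*q^2 + 4*q) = (q + 2)*(q + 4)*(q^2 + 2*q) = (q + 2)^2*(q + 4)*(q)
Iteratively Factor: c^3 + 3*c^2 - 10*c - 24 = (c - 3)*(c^2 + 6*c + 8) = (c - 3)*(c + 4)*(c + 2)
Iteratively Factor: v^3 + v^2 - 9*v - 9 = (v - 3)*(v^2 + 4*v + 3) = (v - 3)*(v + 3)*(v + 1)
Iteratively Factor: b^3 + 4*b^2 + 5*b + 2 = (b + 2)*(b^2 + 2*b + 1) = (b + 1)*(b + 2)*(b + 1)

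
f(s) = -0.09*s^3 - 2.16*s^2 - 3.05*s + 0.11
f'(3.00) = -18.44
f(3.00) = -30.91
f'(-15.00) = 1.00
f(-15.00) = -136.39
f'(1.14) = -8.33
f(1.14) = -6.31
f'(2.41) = -15.03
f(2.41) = -21.05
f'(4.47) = -27.76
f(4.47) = -64.72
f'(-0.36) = -1.53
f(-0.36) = 0.93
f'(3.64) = -22.35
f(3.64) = -43.95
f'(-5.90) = 13.04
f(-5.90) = -38.60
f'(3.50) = -21.48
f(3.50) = -40.88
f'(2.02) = -12.88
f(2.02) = -15.61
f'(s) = -0.27*s^2 - 4.32*s - 3.05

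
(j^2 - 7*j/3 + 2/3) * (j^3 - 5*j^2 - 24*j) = j^5 - 22*j^4/3 - 35*j^3/3 + 158*j^2/3 - 16*j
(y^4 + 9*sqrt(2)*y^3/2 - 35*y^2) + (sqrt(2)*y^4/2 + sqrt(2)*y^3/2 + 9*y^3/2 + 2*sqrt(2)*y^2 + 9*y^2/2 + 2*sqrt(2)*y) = sqrt(2)*y^4/2 + y^4 + 9*y^3/2 + 5*sqrt(2)*y^3 - 61*y^2/2 + 2*sqrt(2)*y^2 + 2*sqrt(2)*y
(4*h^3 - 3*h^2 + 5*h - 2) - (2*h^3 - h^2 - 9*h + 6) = 2*h^3 - 2*h^2 + 14*h - 8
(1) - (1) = 0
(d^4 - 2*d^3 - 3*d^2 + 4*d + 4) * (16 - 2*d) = -2*d^5 + 20*d^4 - 26*d^3 - 56*d^2 + 56*d + 64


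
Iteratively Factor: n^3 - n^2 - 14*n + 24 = (n - 2)*(n^2 + n - 12) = (n - 2)*(n + 4)*(n - 3)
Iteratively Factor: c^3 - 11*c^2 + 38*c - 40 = (c - 2)*(c^2 - 9*c + 20) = (c - 5)*(c - 2)*(c - 4)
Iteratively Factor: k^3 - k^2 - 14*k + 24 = (k + 4)*(k^2 - 5*k + 6) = (k - 3)*(k + 4)*(k - 2)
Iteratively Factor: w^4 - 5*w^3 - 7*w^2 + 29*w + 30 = (w + 2)*(w^3 - 7*w^2 + 7*w + 15) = (w + 1)*(w + 2)*(w^2 - 8*w + 15) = (w - 5)*(w + 1)*(w + 2)*(w - 3)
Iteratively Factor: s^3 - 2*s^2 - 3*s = (s - 3)*(s^2 + s) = (s - 3)*(s + 1)*(s)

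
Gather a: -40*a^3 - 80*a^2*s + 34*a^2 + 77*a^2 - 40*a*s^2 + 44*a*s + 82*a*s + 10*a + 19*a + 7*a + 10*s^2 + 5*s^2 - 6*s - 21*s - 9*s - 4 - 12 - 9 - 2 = -40*a^3 + a^2*(111 - 80*s) + a*(-40*s^2 + 126*s + 36) + 15*s^2 - 36*s - 27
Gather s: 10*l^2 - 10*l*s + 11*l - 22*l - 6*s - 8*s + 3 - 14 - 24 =10*l^2 - 11*l + s*(-10*l - 14) - 35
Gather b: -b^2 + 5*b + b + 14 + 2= -b^2 + 6*b + 16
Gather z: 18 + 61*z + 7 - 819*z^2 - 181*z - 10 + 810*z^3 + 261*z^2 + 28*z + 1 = 810*z^3 - 558*z^2 - 92*z + 16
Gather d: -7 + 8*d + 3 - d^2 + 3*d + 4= -d^2 + 11*d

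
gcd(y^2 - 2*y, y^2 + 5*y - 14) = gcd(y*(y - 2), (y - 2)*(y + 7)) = y - 2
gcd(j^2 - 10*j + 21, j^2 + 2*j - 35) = 1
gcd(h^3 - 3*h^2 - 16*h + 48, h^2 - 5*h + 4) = h - 4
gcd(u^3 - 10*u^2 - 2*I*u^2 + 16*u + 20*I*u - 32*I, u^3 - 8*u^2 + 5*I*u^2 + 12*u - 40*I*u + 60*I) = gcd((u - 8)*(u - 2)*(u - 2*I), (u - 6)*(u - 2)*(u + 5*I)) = u - 2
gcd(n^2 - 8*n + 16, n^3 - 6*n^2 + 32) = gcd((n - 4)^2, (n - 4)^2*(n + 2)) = n^2 - 8*n + 16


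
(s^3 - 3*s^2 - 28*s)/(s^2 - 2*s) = (s^2 - 3*s - 28)/(s - 2)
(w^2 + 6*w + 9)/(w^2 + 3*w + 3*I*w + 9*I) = (w + 3)/(w + 3*I)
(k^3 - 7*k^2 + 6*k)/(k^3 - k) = (k - 6)/(k + 1)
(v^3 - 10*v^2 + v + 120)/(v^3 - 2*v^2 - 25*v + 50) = (v^2 - 5*v - 24)/(v^2 + 3*v - 10)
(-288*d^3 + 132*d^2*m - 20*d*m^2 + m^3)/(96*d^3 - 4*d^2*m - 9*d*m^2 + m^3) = (-36*d^2 + 12*d*m - m^2)/(12*d^2 + d*m - m^2)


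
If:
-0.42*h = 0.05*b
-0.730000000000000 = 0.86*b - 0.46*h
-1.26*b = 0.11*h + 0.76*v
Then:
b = -0.80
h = 0.10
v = 1.31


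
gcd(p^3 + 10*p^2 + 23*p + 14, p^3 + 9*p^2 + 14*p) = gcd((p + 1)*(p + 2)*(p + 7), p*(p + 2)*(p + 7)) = p^2 + 9*p + 14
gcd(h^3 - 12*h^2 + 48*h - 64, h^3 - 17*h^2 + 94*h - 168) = h - 4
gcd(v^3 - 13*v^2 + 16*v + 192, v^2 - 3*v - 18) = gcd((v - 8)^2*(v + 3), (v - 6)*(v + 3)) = v + 3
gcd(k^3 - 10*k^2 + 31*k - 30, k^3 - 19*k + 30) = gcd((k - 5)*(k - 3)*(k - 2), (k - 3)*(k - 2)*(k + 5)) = k^2 - 5*k + 6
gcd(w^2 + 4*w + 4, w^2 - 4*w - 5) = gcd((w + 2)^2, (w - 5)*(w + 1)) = 1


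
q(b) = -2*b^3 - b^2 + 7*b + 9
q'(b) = -6*b^2 - 2*b + 7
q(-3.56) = 61.64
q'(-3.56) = -61.92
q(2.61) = -15.10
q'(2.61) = -39.09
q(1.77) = 7.17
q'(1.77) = -15.34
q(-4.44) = 133.26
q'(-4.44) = -102.40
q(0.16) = 10.09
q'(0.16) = 6.53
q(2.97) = -31.43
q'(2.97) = -51.87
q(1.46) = 10.86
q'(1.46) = -8.71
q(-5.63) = 294.80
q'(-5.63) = -171.92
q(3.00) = -33.00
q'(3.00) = -53.00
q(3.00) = -33.00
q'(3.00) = -53.00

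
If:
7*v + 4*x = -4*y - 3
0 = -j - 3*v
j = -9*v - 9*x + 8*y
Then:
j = 68*y/13 + 27/13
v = -68*y/39 - 9/13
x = 80*y/39 + 6/13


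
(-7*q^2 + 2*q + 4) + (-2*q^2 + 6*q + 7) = -9*q^2 + 8*q + 11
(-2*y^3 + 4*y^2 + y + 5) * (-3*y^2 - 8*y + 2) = 6*y^5 + 4*y^4 - 39*y^3 - 15*y^2 - 38*y + 10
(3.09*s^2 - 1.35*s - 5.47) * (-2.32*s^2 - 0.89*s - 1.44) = -7.1688*s^4 + 0.3819*s^3 + 9.4423*s^2 + 6.8123*s + 7.8768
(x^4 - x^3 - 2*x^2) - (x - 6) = x^4 - x^3 - 2*x^2 - x + 6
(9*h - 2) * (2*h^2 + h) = 18*h^3 + 5*h^2 - 2*h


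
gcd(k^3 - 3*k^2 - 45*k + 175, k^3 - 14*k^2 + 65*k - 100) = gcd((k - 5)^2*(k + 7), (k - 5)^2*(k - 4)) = k^2 - 10*k + 25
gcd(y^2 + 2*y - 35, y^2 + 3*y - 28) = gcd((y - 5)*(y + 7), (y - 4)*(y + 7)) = y + 7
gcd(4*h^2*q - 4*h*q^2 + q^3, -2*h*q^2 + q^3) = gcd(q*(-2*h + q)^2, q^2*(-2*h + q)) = -2*h*q + q^2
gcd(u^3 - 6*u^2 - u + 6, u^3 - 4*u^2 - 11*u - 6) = u^2 - 5*u - 6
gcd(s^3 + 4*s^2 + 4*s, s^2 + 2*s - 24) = 1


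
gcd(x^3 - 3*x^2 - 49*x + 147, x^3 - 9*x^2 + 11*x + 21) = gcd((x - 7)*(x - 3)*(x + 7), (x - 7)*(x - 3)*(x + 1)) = x^2 - 10*x + 21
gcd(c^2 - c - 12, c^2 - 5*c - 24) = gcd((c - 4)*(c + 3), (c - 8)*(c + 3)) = c + 3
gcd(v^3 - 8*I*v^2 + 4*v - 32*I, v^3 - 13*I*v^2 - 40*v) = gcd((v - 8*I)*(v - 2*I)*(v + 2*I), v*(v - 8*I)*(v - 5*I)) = v - 8*I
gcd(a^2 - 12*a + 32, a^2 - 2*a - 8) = a - 4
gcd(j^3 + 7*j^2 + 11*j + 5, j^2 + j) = j + 1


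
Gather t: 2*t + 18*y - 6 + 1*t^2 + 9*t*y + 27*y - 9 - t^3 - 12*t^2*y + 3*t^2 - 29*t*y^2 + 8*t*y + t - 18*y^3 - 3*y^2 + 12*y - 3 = -t^3 + t^2*(4 - 12*y) + t*(-29*y^2 + 17*y + 3) - 18*y^3 - 3*y^2 + 57*y - 18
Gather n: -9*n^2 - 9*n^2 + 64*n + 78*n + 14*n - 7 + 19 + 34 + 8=-18*n^2 + 156*n + 54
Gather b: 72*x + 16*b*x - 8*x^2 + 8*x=16*b*x - 8*x^2 + 80*x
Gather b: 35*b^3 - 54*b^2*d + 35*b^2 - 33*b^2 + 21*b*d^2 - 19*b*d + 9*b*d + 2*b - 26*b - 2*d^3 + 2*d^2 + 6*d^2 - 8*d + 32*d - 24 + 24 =35*b^3 + b^2*(2 - 54*d) + b*(21*d^2 - 10*d - 24) - 2*d^3 + 8*d^2 + 24*d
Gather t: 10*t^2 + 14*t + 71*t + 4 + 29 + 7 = 10*t^2 + 85*t + 40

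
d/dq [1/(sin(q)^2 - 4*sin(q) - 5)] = 2*(2 - sin(q))*cos(q)/((sin(q) - 5)^2*(sin(q) + 1)^2)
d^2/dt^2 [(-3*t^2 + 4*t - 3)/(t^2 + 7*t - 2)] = 2*(25*t^3 - 27*t^2 - 39*t - 109)/(t^6 + 21*t^5 + 141*t^4 + 259*t^3 - 282*t^2 + 84*t - 8)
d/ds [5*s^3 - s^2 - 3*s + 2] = 15*s^2 - 2*s - 3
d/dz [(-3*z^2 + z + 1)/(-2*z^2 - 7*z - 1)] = (23*z^2 + 10*z + 6)/(4*z^4 + 28*z^3 + 53*z^2 + 14*z + 1)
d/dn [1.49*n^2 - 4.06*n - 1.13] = 2.98*n - 4.06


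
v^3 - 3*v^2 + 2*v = v*(v - 2)*(v - 1)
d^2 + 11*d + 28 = (d + 4)*(d + 7)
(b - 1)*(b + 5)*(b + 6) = b^3 + 10*b^2 + 19*b - 30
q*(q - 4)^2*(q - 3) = q^4 - 11*q^3 + 40*q^2 - 48*q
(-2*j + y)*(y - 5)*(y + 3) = -2*j*y^2 + 4*j*y + 30*j + y^3 - 2*y^2 - 15*y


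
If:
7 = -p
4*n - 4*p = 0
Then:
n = -7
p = -7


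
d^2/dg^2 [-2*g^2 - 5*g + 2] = -4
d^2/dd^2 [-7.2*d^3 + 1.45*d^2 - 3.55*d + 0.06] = 2.9 - 43.2*d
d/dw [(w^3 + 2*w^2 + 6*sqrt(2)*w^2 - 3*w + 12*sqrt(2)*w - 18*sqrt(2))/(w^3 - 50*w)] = 2*(-3*sqrt(2)*w^4 - w^4 - 47*w^3 - 12*sqrt(2)*w^3 - 123*sqrt(2)*w^2 - 50*w^2 - 450*sqrt(2))/(w^2*(w^4 - 100*w^2 + 2500))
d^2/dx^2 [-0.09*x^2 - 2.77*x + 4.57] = -0.180000000000000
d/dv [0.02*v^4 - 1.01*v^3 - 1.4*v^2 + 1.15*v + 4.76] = 0.08*v^3 - 3.03*v^2 - 2.8*v + 1.15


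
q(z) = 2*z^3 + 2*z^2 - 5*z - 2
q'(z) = 6*z^2 + 4*z - 5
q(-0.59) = 1.24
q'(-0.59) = -5.27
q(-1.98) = 0.22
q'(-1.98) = 10.60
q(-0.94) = 2.81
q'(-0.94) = -3.46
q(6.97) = 737.53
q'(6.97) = 314.37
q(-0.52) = 0.86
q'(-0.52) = -5.46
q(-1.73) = 2.28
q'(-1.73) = 6.04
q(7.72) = 998.80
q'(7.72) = 383.47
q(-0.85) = 2.47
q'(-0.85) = -4.06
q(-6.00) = -332.00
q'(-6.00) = 187.00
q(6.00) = 472.00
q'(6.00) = 235.00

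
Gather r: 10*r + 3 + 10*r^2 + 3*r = 10*r^2 + 13*r + 3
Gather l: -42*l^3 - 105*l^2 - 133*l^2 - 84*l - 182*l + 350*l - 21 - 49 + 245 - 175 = -42*l^3 - 238*l^2 + 84*l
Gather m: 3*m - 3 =3*m - 3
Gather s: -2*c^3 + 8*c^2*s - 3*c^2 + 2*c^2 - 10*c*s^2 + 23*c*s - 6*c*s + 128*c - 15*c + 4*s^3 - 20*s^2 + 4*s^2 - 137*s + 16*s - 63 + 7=-2*c^3 - c^2 + 113*c + 4*s^3 + s^2*(-10*c - 16) + s*(8*c^2 + 17*c - 121) - 56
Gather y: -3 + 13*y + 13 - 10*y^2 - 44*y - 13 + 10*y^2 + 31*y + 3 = 0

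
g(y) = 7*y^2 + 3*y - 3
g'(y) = 14*y + 3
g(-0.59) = -2.33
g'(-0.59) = -5.26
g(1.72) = 22.87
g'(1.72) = 27.08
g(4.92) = 181.20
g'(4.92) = 71.88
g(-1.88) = 16.10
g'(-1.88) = -23.32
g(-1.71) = 12.34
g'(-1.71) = -20.94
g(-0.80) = -0.92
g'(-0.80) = -8.20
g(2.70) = 56.13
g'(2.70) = 40.80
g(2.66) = 54.51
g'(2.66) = 40.24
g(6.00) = 267.00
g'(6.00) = 87.00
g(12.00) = 1041.00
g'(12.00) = 171.00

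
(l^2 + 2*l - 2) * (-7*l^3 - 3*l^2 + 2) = -7*l^5 - 17*l^4 + 8*l^3 + 8*l^2 + 4*l - 4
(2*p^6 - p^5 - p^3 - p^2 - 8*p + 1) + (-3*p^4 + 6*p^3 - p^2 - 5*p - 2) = 2*p^6 - p^5 - 3*p^4 + 5*p^3 - 2*p^2 - 13*p - 1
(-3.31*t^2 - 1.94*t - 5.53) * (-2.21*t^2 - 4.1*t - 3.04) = 7.3151*t^4 + 17.8584*t^3 + 30.2377*t^2 + 28.5706*t + 16.8112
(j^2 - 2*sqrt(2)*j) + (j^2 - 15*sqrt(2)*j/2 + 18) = 2*j^2 - 19*sqrt(2)*j/2 + 18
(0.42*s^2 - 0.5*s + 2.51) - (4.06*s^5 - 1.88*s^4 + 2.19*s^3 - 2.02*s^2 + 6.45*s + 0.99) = -4.06*s^5 + 1.88*s^4 - 2.19*s^3 + 2.44*s^2 - 6.95*s + 1.52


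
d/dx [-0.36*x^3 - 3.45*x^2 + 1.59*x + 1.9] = -1.08*x^2 - 6.9*x + 1.59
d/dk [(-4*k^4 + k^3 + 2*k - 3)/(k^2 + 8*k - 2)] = (-8*k^5 - 95*k^4 + 48*k^3 - 8*k^2 + 6*k + 20)/(k^4 + 16*k^3 + 60*k^2 - 32*k + 4)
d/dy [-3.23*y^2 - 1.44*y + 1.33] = -6.46*y - 1.44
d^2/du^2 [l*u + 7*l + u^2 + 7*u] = 2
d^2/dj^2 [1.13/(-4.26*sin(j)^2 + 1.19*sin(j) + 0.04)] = (-82.027152*sin(j)^4 + 17.185266*sin(j)^3 + 120.670327*sin(j)^2 - 34.316744*sin(j) + 3.58549)/(-4.26*sin(j)^2 + 1.19*sin(j) + 0.04)^3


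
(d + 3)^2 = d^2 + 6*d + 9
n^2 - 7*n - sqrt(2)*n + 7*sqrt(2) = (n - 7)*(n - sqrt(2))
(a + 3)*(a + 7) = a^2 + 10*a + 21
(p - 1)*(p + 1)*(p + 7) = p^3 + 7*p^2 - p - 7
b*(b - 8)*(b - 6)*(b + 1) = b^4 - 13*b^3 + 34*b^2 + 48*b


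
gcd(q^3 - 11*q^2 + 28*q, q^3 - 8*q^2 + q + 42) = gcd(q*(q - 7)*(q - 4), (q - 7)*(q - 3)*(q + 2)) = q - 7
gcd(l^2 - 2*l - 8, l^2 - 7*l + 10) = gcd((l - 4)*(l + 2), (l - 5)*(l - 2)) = 1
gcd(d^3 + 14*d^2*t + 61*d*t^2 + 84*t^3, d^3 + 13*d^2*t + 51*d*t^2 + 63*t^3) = d^2 + 10*d*t + 21*t^2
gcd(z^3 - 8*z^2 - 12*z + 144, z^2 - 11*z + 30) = z - 6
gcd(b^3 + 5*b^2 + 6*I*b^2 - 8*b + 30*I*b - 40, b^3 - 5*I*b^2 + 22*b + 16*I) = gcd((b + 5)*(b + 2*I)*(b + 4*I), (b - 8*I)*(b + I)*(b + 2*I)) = b + 2*I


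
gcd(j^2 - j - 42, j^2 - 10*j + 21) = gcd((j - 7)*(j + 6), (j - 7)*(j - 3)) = j - 7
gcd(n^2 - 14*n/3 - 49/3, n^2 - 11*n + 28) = n - 7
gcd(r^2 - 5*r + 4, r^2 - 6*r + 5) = r - 1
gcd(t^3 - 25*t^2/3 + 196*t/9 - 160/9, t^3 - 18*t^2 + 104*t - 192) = t - 4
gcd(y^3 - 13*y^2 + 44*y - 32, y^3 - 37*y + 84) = y - 4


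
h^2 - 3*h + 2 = (h - 2)*(h - 1)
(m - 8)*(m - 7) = m^2 - 15*m + 56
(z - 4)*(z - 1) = z^2 - 5*z + 4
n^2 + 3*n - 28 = (n - 4)*(n + 7)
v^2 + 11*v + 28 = (v + 4)*(v + 7)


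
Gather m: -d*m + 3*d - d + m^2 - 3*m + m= 2*d + m^2 + m*(-d - 2)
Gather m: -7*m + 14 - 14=-7*m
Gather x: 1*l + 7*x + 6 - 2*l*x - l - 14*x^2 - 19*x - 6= -14*x^2 + x*(-2*l - 12)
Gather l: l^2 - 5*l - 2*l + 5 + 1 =l^2 - 7*l + 6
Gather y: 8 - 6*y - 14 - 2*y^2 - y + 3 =-2*y^2 - 7*y - 3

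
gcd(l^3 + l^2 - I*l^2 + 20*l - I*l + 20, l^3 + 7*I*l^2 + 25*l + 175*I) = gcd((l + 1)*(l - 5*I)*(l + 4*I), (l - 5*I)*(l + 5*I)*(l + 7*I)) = l - 5*I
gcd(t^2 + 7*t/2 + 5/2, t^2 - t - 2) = t + 1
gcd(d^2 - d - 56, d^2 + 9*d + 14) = d + 7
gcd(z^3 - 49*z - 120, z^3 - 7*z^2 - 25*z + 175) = z + 5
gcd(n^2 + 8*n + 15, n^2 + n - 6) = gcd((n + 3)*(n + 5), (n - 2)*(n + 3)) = n + 3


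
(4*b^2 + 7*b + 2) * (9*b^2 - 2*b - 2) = 36*b^4 + 55*b^3 - 4*b^2 - 18*b - 4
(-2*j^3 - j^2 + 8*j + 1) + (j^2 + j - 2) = -2*j^3 + 9*j - 1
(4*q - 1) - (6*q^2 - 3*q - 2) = -6*q^2 + 7*q + 1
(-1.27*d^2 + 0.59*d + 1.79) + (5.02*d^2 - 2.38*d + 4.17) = 3.75*d^2 - 1.79*d + 5.96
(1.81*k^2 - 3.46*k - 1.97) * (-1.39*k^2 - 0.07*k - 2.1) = -2.5159*k^4 + 4.6827*k^3 - 0.8205*k^2 + 7.4039*k + 4.137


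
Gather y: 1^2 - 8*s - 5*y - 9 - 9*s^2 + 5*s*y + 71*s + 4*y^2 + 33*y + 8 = -9*s^2 + 63*s + 4*y^2 + y*(5*s + 28)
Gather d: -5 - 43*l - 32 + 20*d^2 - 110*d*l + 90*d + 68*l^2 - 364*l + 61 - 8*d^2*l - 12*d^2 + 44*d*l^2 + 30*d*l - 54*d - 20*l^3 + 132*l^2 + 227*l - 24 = d^2*(8 - 8*l) + d*(44*l^2 - 80*l + 36) - 20*l^3 + 200*l^2 - 180*l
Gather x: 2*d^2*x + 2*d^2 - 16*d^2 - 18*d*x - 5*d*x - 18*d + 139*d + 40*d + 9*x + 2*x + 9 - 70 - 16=-14*d^2 + 161*d + x*(2*d^2 - 23*d + 11) - 77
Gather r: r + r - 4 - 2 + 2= 2*r - 4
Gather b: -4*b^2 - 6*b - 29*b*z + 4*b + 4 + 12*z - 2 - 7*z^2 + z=-4*b^2 + b*(-29*z - 2) - 7*z^2 + 13*z + 2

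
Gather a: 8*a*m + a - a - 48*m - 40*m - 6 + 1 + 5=8*a*m - 88*m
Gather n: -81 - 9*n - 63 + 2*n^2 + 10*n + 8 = 2*n^2 + n - 136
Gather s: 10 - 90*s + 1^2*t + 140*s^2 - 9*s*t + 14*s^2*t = s^2*(14*t + 140) + s*(-9*t - 90) + t + 10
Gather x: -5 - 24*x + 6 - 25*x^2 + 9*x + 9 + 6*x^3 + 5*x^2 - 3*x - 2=6*x^3 - 20*x^2 - 18*x + 8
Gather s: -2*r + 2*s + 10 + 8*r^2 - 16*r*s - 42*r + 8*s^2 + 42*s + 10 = 8*r^2 - 44*r + 8*s^2 + s*(44 - 16*r) + 20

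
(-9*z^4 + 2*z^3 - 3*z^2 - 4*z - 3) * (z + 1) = -9*z^5 - 7*z^4 - z^3 - 7*z^2 - 7*z - 3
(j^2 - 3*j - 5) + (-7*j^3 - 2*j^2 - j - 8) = -7*j^3 - j^2 - 4*j - 13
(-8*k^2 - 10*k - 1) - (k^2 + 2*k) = -9*k^2 - 12*k - 1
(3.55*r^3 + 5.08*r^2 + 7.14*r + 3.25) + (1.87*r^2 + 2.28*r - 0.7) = 3.55*r^3 + 6.95*r^2 + 9.42*r + 2.55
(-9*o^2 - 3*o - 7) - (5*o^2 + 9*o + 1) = -14*o^2 - 12*o - 8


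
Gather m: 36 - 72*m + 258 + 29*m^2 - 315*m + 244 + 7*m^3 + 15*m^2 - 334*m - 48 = 7*m^3 + 44*m^2 - 721*m + 490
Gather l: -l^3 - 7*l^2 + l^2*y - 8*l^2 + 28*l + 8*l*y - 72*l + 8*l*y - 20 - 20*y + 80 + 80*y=-l^3 + l^2*(y - 15) + l*(16*y - 44) + 60*y + 60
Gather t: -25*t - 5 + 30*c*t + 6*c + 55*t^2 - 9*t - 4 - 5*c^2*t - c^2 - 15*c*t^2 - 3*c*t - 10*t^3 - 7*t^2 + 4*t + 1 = -c^2 + 6*c - 10*t^3 + t^2*(48 - 15*c) + t*(-5*c^2 + 27*c - 30) - 8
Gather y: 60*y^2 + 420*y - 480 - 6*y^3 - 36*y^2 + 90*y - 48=-6*y^3 + 24*y^2 + 510*y - 528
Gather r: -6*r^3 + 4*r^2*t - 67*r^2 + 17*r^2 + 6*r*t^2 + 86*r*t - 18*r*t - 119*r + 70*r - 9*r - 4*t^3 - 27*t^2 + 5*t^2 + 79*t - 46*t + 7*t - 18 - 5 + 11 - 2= -6*r^3 + r^2*(4*t - 50) + r*(6*t^2 + 68*t - 58) - 4*t^3 - 22*t^2 + 40*t - 14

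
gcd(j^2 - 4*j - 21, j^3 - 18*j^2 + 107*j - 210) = j - 7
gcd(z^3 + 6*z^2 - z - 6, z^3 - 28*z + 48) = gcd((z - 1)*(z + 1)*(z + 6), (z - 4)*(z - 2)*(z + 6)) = z + 6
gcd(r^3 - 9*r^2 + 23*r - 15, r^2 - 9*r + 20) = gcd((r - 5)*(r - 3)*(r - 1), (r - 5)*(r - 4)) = r - 5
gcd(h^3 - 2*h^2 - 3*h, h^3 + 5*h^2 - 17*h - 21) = h^2 - 2*h - 3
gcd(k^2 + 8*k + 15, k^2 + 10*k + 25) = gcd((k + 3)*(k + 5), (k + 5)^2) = k + 5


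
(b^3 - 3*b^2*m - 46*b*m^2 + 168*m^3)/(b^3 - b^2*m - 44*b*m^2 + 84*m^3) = (b - 4*m)/(b - 2*m)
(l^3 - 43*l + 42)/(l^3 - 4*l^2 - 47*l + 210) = (l - 1)/(l - 5)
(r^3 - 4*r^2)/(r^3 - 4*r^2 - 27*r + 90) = r^2*(r - 4)/(r^3 - 4*r^2 - 27*r + 90)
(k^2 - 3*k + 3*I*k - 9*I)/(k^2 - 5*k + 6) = (k + 3*I)/(k - 2)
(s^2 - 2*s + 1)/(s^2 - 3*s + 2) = (s - 1)/(s - 2)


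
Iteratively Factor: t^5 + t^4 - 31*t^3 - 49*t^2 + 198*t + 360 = (t - 5)*(t^4 + 6*t^3 - t^2 - 54*t - 72) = (t - 5)*(t + 3)*(t^3 + 3*t^2 - 10*t - 24) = (t - 5)*(t - 3)*(t + 3)*(t^2 + 6*t + 8) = (t - 5)*(t - 3)*(t + 2)*(t + 3)*(t + 4)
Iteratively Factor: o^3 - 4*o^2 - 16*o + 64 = (o - 4)*(o^2 - 16) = (o - 4)*(o + 4)*(o - 4)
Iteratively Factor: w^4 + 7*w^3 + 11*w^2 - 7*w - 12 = (w + 3)*(w^3 + 4*w^2 - w - 4) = (w - 1)*(w + 3)*(w^2 + 5*w + 4) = (w - 1)*(w + 3)*(w + 4)*(w + 1)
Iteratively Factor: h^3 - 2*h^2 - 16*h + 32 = (h + 4)*(h^2 - 6*h + 8) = (h - 4)*(h + 4)*(h - 2)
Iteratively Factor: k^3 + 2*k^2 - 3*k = (k + 3)*(k^2 - k) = k*(k + 3)*(k - 1)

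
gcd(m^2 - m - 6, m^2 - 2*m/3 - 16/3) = m + 2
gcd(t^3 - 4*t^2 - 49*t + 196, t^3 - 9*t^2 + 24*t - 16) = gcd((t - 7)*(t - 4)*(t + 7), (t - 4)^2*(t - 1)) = t - 4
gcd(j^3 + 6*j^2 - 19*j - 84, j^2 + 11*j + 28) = j + 7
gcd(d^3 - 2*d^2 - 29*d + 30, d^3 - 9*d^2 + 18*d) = d - 6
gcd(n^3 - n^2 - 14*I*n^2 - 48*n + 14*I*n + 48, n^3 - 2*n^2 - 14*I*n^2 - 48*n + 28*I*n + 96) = n^2 - 14*I*n - 48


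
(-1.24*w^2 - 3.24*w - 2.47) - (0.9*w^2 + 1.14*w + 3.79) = -2.14*w^2 - 4.38*w - 6.26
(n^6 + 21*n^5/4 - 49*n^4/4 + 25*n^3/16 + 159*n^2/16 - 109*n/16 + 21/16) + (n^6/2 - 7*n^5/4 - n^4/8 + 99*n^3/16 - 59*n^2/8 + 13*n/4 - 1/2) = 3*n^6/2 + 7*n^5/2 - 99*n^4/8 + 31*n^3/4 + 41*n^2/16 - 57*n/16 + 13/16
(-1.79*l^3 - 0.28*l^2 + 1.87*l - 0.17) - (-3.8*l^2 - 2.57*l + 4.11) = -1.79*l^3 + 3.52*l^2 + 4.44*l - 4.28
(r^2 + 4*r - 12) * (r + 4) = r^3 + 8*r^2 + 4*r - 48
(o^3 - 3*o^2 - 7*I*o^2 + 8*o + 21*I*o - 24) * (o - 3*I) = o^4 - 3*o^3 - 10*I*o^3 - 13*o^2 + 30*I*o^2 + 39*o - 24*I*o + 72*I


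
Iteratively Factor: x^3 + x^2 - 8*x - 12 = (x - 3)*(x^2 + 4*x + 4) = (x - 3)*(x + 2)*(x + 2)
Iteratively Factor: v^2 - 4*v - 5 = (v + 1)*(v - 5)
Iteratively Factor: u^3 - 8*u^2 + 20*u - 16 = (u - 2)*(u^2 - 6*u + 8) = (u - 4)*(u - 2)*(u - 2)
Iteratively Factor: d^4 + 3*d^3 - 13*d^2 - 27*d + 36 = (d + 3)*(d^3 - 13*d + 12) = (d - 1)*(d + 3)*(d^2 + d - 12) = (d - 3)*(d - 1)*(d + 3)*(d + 4)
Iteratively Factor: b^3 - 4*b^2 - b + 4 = (b - 4)*(b^2 - 1) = (b - 4)*(b - 1)*(b + 1)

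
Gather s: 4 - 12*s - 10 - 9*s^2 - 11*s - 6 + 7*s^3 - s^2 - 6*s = 7*s^3 - 10*s^2 - 29*s - 12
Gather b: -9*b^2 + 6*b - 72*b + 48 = -9*b^2 - 66*b + 48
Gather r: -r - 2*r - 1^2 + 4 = 3 - 3*r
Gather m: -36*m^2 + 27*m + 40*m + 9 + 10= -36*m^2 + 67*m + 19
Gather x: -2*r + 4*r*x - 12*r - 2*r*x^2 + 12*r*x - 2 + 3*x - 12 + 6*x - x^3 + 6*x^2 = -14*r - x^3 + x^2*(6 - 2*r) + x*(16*r + 9) - 14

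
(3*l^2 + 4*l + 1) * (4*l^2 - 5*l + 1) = 12*l^4 + l^3 - 13*l^2 - l + 1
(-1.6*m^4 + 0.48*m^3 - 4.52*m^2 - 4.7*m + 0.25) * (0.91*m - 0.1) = -1.456*m^5 + 0.5968*m^4 - 4.1612*m^3 - 3.825*m^2 + 0.6975*m - 0.025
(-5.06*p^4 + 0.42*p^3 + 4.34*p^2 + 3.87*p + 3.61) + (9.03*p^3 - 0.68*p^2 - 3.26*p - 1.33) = -5.06*p^4 + 9.45*p^3 + 3.66*p^2 + 0.61*p + 2.28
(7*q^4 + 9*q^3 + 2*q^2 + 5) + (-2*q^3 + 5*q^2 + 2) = 7*q^4 + 7*q^3 + 7*q^2 + 7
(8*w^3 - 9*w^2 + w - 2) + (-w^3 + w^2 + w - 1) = 7*w^3 - 8*w^2 + 2*w - 3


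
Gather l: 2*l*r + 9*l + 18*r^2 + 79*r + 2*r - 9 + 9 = l*(2*r + 9) + 18*r^2 + 81*r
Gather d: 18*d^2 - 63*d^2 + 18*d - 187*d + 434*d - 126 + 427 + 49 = -45*d^2 + 265*d + 350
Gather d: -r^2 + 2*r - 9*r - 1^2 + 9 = -r^2 - 7*r + 8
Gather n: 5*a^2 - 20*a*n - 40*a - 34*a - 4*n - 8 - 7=5*a^2 - 74*a + n*(-20*a - 4) - 15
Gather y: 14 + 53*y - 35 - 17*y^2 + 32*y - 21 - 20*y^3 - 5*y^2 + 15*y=-20*y^3 - 22*y^2 + 100*y - 42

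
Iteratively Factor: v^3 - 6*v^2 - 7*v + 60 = (v - 4)*(v^2 - 2*v - 15) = (v - 5)*(v - 4)*(v + 3)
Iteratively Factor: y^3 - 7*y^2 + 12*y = (y - 4)*(y^2 - 3*y) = y*(y - 4)*(y - 3)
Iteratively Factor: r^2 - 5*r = (r)*(r - 5)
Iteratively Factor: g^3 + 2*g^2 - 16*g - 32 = (g + 4)*(g^2 - 2*g - 8) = (g + 2)*(g + 4)*(g - 4)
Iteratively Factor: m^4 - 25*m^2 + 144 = (m - 3)*(m^3 + 3*m^2 - 16*m - 48) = (m - 4)*(m - 3)*(m^2 + 7*m + 12) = (m - 4)*(m - 3)*(m + 3)*(m + 4)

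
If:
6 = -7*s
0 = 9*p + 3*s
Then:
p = 2/7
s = -6/7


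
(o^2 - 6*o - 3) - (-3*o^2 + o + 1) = 4*o^2 - 7*o - 4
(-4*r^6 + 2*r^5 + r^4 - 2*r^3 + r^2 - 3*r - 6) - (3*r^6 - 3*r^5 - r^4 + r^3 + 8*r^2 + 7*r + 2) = -7*r^6 + 5*r^5 + 2*r^4 - 3*r^3 - 7*r^2 - 10*r - 8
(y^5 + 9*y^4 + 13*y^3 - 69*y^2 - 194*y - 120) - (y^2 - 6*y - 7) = y^5 + 9*y^4 + 13*y^3 - 70*y^2 - 188*y - 113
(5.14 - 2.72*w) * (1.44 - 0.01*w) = 0.0272*w^2 - 3.9682*w + 7.4016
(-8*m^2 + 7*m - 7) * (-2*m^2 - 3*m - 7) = 16*m^4 + 10*m^3 + 49*m^2 - 28*m + 49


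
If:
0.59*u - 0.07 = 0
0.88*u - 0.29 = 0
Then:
No Solution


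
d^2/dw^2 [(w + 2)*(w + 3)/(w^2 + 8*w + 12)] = -6/(w^3 + 18*w^2 + 108*w + 216)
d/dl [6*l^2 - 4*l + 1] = 12*l - 4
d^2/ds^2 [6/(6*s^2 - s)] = 12*(-6*s*(6*s - 1) + (12*s - 1)^2)/(s^3*(6*s - 1)^3)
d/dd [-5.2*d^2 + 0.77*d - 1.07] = 0.77 - 10.4*d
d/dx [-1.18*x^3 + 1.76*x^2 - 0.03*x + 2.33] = -3.54*x^2 + 3.52*x - 0.03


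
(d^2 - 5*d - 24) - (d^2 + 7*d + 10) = -12*d - 34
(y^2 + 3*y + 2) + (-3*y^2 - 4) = -2*y^2 + 3*y - 2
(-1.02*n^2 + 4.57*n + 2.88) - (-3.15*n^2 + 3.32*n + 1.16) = 2.13*n^2 + 1.25*n + 1.72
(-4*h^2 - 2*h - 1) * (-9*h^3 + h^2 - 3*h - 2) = 36*h^5 + 14*h^4 + 19*h^3 + 13*h^2 + 7*h + 2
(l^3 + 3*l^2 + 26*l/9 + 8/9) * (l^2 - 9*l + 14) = l^5 - 6*l^4 - 91*l^3/9 + 152*l^2/9 + 292*l/9 + 112/9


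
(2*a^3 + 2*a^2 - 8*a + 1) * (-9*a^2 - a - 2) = -18*a^5 - 20*a^4 + 66*a^3 - 5*a^2 + 15*a - 2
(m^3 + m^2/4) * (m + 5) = m^4 + 21*m^3/4 + 5*m^2/4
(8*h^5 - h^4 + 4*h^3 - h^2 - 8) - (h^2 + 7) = 8*h^5 - h^4 + 4*h^3 - 2*h^2 - 15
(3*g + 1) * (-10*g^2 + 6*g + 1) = -30*g^3 + 8*g^2 + 9*g + 1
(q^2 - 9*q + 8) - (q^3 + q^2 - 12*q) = -q^3 + 3*q + 8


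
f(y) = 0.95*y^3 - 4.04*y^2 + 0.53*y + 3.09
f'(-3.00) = 50.42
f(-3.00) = -60.51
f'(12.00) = 313.97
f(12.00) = 1069.29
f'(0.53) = -2.95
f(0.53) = 2.38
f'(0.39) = -2.19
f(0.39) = 2.74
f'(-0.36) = 3.81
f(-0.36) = 2.33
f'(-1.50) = 19.06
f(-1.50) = -10.00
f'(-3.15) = 54.26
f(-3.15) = -68.36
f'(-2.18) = 31.69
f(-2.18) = -27.11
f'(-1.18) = 14.03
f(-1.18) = -4.72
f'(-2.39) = 36.12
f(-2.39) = -34.22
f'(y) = 2.85*y^2 - 8.08*y + 0.53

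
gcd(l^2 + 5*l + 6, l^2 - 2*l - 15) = l + 3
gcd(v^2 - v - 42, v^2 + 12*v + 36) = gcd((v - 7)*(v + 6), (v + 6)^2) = v + 6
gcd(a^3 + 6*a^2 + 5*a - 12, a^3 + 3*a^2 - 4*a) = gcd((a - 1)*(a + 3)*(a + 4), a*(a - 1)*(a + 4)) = a^2 + 3*a - 4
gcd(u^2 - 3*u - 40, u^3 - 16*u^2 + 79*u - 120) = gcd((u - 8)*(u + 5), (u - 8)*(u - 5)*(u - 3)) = u - 8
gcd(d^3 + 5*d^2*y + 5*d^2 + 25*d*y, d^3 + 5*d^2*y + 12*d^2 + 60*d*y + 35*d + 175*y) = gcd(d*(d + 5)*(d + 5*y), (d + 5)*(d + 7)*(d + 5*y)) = d^2 + 5*d*y + 5*d + 25*y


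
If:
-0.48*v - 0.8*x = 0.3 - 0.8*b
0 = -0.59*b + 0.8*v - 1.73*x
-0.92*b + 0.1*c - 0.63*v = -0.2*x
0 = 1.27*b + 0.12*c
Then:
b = 0.07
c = -0.74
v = -0.27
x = -0.15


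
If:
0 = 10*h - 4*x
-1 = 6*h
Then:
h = -1/6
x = -5/12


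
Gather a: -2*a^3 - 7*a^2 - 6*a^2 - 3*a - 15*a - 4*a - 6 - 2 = -2*a^3 - 13*a^2 - 22*a - 8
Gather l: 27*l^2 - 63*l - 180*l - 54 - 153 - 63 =27*l^2 - 243*l - 270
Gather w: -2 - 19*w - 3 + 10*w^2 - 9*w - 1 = 10*w^2 - 28*w - 6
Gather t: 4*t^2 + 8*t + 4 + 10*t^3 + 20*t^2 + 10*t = 10*t^3 + 24*t^2 + 18*t + 4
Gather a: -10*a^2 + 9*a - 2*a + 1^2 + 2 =-10*a^2 + 7*a + 3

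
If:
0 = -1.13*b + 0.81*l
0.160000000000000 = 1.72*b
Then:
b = 0.09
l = 0.13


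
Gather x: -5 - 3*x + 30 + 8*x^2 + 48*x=8*x^2 + 45*x + 25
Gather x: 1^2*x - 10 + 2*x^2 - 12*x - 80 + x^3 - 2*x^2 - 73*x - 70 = x^3 - 84*x - 160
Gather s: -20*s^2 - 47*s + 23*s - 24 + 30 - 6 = -20*s^2 - 24*s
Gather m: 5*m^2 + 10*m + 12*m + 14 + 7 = 5*m^2 + 22*m + 21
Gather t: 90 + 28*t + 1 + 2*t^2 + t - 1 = 2*t^2 + 29*t + 90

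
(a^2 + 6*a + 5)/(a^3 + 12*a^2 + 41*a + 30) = 1/(a + 6)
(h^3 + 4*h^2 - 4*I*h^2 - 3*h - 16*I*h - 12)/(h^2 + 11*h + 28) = (h^2 - 4*I*h - 3)/(h + 7)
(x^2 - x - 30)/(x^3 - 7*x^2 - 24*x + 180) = 1/(x - 6)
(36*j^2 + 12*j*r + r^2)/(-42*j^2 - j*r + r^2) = (6*j + r)/(-7*j + r)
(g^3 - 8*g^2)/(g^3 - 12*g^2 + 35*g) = g*(g - 8)/(g^2 - 12*g + 35)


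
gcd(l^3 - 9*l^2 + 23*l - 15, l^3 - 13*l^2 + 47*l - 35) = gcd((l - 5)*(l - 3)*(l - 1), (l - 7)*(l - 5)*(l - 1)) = l^2 - 6*l + 5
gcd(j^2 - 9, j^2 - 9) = j^2 - 9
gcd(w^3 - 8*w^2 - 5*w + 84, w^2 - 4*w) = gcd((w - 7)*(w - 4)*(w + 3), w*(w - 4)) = w - 4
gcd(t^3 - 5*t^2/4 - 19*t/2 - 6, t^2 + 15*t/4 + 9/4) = t + 3/4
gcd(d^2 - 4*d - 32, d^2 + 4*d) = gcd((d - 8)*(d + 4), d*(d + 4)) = d + 4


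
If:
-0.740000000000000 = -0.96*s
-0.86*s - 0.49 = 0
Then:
No Solution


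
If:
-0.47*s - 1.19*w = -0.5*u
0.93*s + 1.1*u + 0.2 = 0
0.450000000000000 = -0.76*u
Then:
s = 0.49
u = -0.59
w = -0.44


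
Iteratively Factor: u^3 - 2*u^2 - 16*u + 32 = (u - 2)*(u^2 - 16) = (u - 4)*(u - 2)*(u + 4)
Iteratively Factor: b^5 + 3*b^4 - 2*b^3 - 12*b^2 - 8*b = (b + 1)*(b^4 + 2*b^3 - 4*b^2 - 8*b) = b*(b + 1)*(b^3 + 2*b^2 - 4*b - 8) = b*(b + 1)*(b + 2)*(b^2 - 4) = b*(b - 2)*(b + 1)*(b + 2)*(b + 2)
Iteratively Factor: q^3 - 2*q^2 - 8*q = (q)*(q^2 - 2*q - 8) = q*(q + 2)*(q - 4)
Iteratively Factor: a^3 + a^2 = (a)*(a^2 + a) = a^2*(a + 1)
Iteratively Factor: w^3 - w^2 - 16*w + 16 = (w + 4)*(w^2 - 5*w + 4) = (w - 1)*(w + 4)*(w - 4)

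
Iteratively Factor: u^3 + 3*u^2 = (u)*(u^2 + 3*u) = u*(u + 3)*(u)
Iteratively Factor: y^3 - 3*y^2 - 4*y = (y + 1)*(y^2 - 4*y) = y*(y + 1)*(y - 4)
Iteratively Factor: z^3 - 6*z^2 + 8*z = (z)*(z^2 - 6*z + 8) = z*(z - 2)*(z - 4)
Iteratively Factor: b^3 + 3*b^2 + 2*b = (b + 2)*(b^2 + b) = b*(b + 2)*(b + 1)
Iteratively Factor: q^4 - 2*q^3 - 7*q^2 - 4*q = (q)*(q^3 - 2*q^2 - 7*q - 4) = q*(q + 1)*(q^2 - 3*q - 4) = q*(q - 4)*(q + 1)*(q + 1)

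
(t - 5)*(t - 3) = t^2 - 8*t + 15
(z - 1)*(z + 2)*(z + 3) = z^3 + 4*z^2 + z - 6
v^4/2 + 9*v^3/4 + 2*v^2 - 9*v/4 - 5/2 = (v/2 + 1)*(v - 1)*(v + 1)*(v + 5/2)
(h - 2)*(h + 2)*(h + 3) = h^3 + 3*h^2 - 4*h - 12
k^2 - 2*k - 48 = (k - 8)*(k + 6)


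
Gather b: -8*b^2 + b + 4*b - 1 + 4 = -8*b^2 + 5*b + 3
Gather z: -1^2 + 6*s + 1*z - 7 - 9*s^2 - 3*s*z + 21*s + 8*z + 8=-9*s^2 + 27*s + z*(9 - 3*s)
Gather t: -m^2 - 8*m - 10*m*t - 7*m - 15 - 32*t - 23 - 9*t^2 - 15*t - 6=-m^2 - 15*m - 9*t^2 + t*(-10*m - 47) - 44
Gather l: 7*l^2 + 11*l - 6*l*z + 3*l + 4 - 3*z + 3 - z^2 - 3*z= 7*l^2 + l*(14 - 6*z) - z^2 - 6*z + 7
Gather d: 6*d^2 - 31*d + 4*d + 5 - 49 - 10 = 6*d^2 - 27*d - 54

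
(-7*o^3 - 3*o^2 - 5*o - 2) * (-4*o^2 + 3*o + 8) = 28*o^5 - 9*o^4 - 45*o^3 - 31*o^2 - 46*o - 16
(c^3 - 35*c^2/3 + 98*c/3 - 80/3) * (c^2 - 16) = c^5 - 35*c^4/3 + 50*c^3/3 + 160*c^2 - 1568*c/3 + 1280/3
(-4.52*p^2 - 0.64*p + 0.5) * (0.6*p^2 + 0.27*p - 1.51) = -2.712*p^4 - 1.6044*p^3 + 6.9524*p^2 + 1.1014*p - 0.755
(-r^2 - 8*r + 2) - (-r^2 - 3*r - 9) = 11 - 5*r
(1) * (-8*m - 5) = -8*m - 5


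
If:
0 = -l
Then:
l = 0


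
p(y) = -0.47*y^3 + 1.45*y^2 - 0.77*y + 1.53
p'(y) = -1.41*y^2 + 2.9*y - 0.77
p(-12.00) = 1031.73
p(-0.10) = 1.62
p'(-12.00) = -238.61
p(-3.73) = 48.97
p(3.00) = -0.42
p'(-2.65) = -18.36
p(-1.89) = 11.34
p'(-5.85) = -65.99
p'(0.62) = 0.49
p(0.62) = 1.50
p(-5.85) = 149.75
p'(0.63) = 0.50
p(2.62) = 1.01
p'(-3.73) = -31.20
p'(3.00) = -4.76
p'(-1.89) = -11.29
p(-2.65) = 22.50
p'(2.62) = -2.85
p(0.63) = 1.50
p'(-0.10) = -1.07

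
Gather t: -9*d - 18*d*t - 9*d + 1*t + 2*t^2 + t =-18*d + 2*t^2 + t*(2 - 18*d)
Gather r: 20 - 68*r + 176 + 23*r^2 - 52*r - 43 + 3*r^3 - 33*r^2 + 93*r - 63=3*r^3 - 10*r^2 - 27*r + 90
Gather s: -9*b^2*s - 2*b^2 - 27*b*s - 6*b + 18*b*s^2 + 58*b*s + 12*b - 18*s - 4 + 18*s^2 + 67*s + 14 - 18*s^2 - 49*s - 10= -2*b^2 + 18*b*s^2 + 6*b + s*(-9*b^2 + 31*b)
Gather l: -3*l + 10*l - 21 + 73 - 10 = 7*l + 42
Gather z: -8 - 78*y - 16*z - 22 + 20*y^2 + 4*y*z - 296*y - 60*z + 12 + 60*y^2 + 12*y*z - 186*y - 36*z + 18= 80*y^2 - 560*y + z*(16*y - 112)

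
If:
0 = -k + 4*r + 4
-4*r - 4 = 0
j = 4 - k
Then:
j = 4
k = 0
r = -1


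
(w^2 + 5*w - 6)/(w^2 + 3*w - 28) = (w^2 + 5*w - 6)/(w^2 + 3*w - 28)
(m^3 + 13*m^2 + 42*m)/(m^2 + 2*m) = (m^2 + 13*m + 42)/(m + 2)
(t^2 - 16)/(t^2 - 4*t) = (t + 4)/t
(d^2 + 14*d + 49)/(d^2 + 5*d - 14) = (d + 7)/(d - 2)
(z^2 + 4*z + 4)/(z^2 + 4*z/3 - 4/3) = 3*(z + 2)/(3*z - 2)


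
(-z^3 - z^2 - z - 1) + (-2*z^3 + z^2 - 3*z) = -3*z^3 - 4*z - 1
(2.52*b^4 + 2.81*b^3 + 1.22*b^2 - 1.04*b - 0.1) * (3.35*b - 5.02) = 8.442*b^5 - 3.2369*b^4 - 10.0192*b^3 - 9.6084*b^2 + 4.8858*b + 0.502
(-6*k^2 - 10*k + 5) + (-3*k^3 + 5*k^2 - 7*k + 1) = -3*k^3 - k^2 - 17*k + 6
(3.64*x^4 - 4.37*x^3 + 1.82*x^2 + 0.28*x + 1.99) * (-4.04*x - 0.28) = -14.7056*x^5 + 16.6356*x^4 - 6.1292*x^3 - 1.6408*x^2 - 8.118*x - 0.5572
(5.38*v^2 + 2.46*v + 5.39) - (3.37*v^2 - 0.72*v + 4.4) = 2.01*v^2 + 3.18*v + 0.989999999999999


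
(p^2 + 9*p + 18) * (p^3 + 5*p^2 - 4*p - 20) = p^5 + 14*p^4 + 59*p^3 + 34*p^2 - 252*p - 360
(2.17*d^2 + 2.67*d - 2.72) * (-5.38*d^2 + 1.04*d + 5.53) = -11.6746*d^4 - 12.1078*d^3 + 29.4105*d^2 + 11.9363*d - 15.0416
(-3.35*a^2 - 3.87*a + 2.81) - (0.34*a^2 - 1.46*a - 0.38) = -3.69*a^2 - 2.41*a + 3.19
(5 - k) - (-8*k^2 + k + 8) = 8*k^2 - 2*k - 3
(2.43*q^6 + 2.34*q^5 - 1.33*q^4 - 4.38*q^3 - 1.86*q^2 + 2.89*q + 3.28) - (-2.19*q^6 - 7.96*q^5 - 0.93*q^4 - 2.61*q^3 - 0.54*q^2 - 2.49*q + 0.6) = 4.62*q^6 + 10.3*q^5 - 0.4*q^4 - 1.77*q^3 - 1.32*q^2 + 5.38*q + 2.68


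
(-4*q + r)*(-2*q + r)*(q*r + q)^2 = 8*q^4*r^2 + 16*q^4*r + 8*q^4 - 6*q^3*r^3 - 12*q^3*r^2 - 6*q^3*r + q^2*r^4 + 2*q^2*r^3 + q^2*r^2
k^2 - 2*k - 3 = (k - 3)*(k + 1)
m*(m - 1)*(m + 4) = m^3 + 3*m^2 - 4*m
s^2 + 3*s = s*(s + 3)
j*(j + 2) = j^2 + 2*j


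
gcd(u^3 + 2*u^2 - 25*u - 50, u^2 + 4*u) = 1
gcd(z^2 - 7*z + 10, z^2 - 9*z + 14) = z - 2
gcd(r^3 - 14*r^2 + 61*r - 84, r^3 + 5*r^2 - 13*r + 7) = 1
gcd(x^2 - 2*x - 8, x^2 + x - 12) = 1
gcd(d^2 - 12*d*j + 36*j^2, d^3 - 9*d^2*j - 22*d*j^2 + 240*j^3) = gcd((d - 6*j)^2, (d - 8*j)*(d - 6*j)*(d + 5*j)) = d - 6*j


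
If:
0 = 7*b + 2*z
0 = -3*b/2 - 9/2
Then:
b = -3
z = 21/2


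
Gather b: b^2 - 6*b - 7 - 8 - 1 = b^2 - 6*b - 16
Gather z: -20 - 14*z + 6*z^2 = 6*z^2 - 14*z - 20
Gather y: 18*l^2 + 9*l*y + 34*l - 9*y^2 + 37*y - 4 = 18*l^2 + 34*l - 9*y^2 + y*(9*l + 37) - 4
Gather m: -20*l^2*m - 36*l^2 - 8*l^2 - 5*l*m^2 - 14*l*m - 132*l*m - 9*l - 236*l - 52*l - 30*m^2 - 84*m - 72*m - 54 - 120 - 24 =-44*l^2 - 297*l + m^2*(-5*l - 30) + m*(-20*l^2 - 146*l - 156) - 198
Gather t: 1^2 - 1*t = 1 - t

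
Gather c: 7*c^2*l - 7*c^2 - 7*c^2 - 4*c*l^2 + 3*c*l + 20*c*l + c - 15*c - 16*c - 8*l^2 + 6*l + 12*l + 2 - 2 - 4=c^2*(7*l - 14) + c*(-4*l^2 + 23*l - 30) - 8*l^2 + 18*l - 4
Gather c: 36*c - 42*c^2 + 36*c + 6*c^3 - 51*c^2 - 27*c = 6*c^3 - 93*c^2 + 45*c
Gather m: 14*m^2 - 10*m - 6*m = 14*m^2 - 16*m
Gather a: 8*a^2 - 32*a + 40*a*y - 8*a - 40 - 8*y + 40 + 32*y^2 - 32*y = 8*a^2 + a*(40*y - 40) + 32*y^2 - 40*y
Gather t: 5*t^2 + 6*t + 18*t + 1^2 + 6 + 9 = 5*t^2 + 24*t + 16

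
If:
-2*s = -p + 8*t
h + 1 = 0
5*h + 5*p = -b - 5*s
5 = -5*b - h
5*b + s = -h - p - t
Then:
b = -4/5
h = -1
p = 826/75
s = -739/75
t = 96/25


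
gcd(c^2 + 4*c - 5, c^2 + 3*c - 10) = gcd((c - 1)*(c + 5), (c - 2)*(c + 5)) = c + 5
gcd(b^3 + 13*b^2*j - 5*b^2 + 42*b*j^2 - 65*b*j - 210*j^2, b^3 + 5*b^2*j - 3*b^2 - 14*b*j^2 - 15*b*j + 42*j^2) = b + 7*j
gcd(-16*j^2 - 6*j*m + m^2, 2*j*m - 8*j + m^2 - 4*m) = 2*j + m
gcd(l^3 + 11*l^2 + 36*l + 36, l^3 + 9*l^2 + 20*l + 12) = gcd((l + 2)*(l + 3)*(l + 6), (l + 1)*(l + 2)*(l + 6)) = l^2 + 8*l + 12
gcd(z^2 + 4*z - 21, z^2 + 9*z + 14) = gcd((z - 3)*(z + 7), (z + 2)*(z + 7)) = z + 7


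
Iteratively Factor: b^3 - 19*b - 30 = (b - 5)*(b^2 + 5*b + 6) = (b - 5)*(b + 3)*(b + 2)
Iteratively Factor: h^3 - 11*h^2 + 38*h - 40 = (h - 4)*(h^2 - 7*h + 10) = (h - 4)*(h - 2)*(h - 5)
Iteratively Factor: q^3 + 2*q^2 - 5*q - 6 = (q + 3)*(q^2 - q - 2) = (q + 1)*(q + 3)*(q - 2)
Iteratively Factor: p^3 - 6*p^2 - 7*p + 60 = (p - 4)*(p^2 - 2*p - 15) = (p - 5)*(p - 4)*(p + 3)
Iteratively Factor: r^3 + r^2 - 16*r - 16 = (r - 4)*(r^2 + 5*r + 4) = (r - 4)*(r + 4)*(r + 1)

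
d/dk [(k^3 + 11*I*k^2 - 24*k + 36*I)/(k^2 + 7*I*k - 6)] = (k^2 + 2*I*k - 11)/(k^2 + 2*I*k - 1)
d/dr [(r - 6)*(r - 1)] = 2*r - 7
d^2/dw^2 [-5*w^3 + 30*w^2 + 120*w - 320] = 60 - 30*w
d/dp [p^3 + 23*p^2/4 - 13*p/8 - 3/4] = 3*p^2 + 23*p/2 - 13/8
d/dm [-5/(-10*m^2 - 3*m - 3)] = 5*(-20*m - 3)/(10*m^2 + 3*m + 3)^2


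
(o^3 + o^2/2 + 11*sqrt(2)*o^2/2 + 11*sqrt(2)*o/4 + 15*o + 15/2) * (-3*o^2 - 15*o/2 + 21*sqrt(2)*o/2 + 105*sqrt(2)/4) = -3*o^5 - 9*o^4 - 6*sqrt(2)*o^4 - 18*sqrt(2)*o^3 + 267*o^3/4 + 423*o^2/2 + 150*sqrt(2)*o^2 + 705*o/8 + 945*sqrt(2)*o/2 + 1575*sqrt(2)/8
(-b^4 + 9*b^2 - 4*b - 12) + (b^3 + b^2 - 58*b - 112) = -b^4 + b^3 + 10*b^2 - 62*b - 124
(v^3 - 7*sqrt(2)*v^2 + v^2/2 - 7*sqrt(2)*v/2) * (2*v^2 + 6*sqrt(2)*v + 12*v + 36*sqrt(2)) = 2*v^5 - 8*sqrt(2)*v^4 + 13*v^4 - 78*v^3 - 52*sqrt(2)*v^3 - 546*v^2 - 24*sqrt(2)*v^2 - 252*v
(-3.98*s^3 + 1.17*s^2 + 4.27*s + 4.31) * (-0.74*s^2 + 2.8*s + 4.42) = 2.9452*s^5 - 12.0098*s^4 - 17.4754*s^3 + 13.938*s^2 + 30.9414*s + 19.0502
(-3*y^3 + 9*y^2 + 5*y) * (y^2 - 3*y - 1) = -3*y^5 + 18*y^4 - 19*y^3 - 24*y^2 - 5*y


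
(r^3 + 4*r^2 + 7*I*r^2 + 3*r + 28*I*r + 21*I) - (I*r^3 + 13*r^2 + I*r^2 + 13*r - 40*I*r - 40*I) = r^3 - I*r^3 - 9*r^2 + 6*I*r^2 - 10*r + 68*I*r + 61*I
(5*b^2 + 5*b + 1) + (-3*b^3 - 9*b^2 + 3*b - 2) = -3*b^3 - 4*b^2 + 8*b - 1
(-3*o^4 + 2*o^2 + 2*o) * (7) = -21*o^4 + 14*o^2 + 14*o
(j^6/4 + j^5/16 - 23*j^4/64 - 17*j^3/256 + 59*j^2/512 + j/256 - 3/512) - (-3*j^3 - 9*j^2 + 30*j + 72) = j^6/4 + j^5/16 - 23*j^4/64 + 751*j^3/256 + 4667*j^2/512 - 7679*j/256 - 36867/512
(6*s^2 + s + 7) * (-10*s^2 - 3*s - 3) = -60*s^4 - 28*s^3 - 91*s^2 - 24*s - 21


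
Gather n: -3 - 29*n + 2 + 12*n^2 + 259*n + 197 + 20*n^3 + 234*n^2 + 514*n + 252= 20*n^3 + 246*n^2 + 744*n + 448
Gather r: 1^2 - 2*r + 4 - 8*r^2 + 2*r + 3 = 8 - 8*r^2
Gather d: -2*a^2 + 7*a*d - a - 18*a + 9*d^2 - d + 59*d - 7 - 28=-2*a^2 - 19*a + 9*d^2 + d*(7*a + 58) - 35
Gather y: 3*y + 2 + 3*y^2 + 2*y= 3*y^2 + 5*y + 2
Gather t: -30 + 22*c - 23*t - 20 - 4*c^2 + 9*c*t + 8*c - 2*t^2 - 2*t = -4*c^2 + 30*c - 2*t^2 + t*(9*c - 25) - 50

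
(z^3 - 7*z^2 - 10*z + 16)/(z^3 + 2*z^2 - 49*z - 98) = (z^2 - 9*z + 8)/(z^2 - 49)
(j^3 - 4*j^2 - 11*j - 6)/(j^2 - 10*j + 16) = (j^3 - 4*j^2 - 11*j - 6)/(j^2 - 10*j + 16)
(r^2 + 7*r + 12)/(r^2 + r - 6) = (r + 4)/(r - 2)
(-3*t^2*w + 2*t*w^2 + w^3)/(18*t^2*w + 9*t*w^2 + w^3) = (-t + w)/(6*t + w)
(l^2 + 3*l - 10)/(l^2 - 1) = (l^2 + 3*l - 10)/(l^2 - 1)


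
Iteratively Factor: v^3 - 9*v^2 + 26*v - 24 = (v - 3)*(v^2 - 6*v + 8) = (v - 3)*(v - 2)*(v - 4)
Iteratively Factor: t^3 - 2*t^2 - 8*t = (t)*(t^2 - 2*t - 8) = t*(t + 2)*(t - 4)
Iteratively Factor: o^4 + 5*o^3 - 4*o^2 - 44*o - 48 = (o + 2)*(o^3 + 3*o^2 - 10*o - 24) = (o + 2)*(o + 4)*(o^2 - o - 6) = (o - 3)*(o + 2)*(o + 4)*(o + 2)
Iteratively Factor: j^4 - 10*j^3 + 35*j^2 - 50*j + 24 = (j - 1)*(j^3 - 9*j^2 + 26*j - 24) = (j - 2)*(j - 1)*(j^2 - 7*j + 12) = (j - 3)*(j - 2)*(j - 1)*(j - 4)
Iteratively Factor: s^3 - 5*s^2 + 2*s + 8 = (s - 2)*(s^2 - 3*s - 4) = (s - 4)*(s - 2)*(s + 1)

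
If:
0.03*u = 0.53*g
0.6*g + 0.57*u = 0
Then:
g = 0.00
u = 0.00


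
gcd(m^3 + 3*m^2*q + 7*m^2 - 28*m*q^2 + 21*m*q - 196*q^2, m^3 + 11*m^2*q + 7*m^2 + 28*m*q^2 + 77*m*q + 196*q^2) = m^2 + 7*m*q + 7*m + 49*q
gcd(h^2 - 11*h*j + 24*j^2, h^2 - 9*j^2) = h - 3*j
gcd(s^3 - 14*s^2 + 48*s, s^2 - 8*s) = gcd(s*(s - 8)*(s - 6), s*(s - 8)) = s^2 - 8*s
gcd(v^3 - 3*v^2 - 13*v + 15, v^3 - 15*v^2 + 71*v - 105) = v - 5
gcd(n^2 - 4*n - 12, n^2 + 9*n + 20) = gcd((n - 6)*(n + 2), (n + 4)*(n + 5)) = 1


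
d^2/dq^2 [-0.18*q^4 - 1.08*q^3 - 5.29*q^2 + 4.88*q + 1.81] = -2.16*q^2 - 6.48*q - 10.58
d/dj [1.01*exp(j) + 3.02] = 1.01*exp(j)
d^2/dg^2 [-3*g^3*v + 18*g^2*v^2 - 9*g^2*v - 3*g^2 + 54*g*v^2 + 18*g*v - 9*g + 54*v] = -18*g*v + 36*v^2 - 18*v - 6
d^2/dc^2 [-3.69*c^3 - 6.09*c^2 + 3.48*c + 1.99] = -22.14*c - 12.18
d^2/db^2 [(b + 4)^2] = 2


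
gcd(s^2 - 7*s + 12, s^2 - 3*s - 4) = s - 4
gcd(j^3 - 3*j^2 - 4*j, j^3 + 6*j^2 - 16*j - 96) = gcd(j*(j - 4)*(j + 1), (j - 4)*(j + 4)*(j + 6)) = j - 4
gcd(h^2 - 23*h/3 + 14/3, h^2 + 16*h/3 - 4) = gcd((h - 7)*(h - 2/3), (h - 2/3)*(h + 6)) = h - 2/3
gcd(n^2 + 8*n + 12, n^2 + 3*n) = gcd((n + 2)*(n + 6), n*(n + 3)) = 1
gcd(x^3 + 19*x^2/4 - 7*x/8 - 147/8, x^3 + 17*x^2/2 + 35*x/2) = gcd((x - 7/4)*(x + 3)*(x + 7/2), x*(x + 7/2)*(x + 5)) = x + 7/2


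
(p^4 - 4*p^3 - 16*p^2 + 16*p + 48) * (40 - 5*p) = -5*p^5 + 60*p^4 - 80*p^3 - 720*p^2 + 400*p + 1920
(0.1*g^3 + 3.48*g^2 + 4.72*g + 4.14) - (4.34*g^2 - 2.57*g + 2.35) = 0.1*g^3 - 0.86*g^2 + 7.29*g + 1.79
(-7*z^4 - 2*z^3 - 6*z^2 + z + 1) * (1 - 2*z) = 14*z^5 - 3*z^4 + 10*z^3 - 8*z^2 - z + 1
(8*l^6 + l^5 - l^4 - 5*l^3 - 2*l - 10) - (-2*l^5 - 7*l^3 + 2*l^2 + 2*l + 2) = 8*l^6 + 3*l^5 - l^4 + 2*l^3 - 2*l^2 - 4*l - 12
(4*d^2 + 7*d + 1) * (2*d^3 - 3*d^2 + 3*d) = 8*d^5 + 2*d^4 - 7*d^3 + 18*d^2 + 3*d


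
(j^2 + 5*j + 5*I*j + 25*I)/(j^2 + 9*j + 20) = (j + 5*I)/(j + 4)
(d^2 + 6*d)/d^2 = (d + 6)/d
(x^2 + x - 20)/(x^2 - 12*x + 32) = (x + 5)/(x - 8)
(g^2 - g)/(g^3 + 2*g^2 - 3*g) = 1/(g + 3)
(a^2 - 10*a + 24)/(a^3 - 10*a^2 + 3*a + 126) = (a - 4)/(a^2 - 4*a - 21)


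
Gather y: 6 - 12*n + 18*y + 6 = -12*n + 18*y + 12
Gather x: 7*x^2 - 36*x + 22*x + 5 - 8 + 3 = 7*x^2 - 14*x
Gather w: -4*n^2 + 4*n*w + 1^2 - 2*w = -4*n^2 + w*(4*n - 2) + 1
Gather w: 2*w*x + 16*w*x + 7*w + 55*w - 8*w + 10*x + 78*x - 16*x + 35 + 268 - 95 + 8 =w*(18*x + 54) + 72*x + 216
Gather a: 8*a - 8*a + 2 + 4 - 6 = 0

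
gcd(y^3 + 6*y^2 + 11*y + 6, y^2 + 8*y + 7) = y + 1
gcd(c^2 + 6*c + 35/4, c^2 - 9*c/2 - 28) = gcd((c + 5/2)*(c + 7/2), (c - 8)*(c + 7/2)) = c + 7/2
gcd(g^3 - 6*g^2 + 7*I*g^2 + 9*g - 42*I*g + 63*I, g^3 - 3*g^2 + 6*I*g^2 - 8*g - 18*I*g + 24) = g - 3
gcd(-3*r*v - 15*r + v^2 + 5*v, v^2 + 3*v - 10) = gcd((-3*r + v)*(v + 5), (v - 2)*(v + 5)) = v + 5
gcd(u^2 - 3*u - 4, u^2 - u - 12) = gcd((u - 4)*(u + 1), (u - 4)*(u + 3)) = u - 4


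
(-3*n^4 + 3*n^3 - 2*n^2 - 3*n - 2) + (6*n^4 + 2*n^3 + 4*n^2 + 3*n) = 3*n^4 + 5*n^3 + 2*n^2 - 2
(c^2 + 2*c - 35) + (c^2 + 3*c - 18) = 2*c^2 + 5*c - 53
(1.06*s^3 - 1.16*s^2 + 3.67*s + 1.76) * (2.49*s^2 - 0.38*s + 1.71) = 2.6394*s^5 - 3.2912*s^4 + 11.3917*s^3 + 1.0042*s^2 + 5.6069*s + 3.0096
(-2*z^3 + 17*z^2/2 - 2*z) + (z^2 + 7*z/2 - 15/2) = -2*z^3 + 19*z^2/2 + 3*z/2 - 15/2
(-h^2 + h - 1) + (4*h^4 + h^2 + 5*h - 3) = 4*h^4 + 6*h - 4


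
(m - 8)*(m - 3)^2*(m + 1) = m^4 - 13*m^3 + 43*m^2 - 15*m - 72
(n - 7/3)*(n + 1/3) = n^2 - 2*n - 7/9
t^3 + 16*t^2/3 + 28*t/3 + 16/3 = (t + 4/3)*(t + 2)^2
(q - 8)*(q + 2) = q^2 - 6*q - 16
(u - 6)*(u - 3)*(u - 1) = u^3 - 10*u^2 + 27*u - 18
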